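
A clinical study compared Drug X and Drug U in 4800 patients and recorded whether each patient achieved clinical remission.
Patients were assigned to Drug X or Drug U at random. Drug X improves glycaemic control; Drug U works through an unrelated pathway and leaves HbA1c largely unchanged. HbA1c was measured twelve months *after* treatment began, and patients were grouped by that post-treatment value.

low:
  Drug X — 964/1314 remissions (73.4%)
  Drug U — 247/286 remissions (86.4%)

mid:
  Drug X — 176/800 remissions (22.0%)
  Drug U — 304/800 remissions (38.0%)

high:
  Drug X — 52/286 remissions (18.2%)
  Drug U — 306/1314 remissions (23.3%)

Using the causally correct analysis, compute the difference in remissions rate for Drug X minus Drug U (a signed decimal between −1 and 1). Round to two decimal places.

+0.14

HbA1c is recorded after the drug and is itself shifted by it — it sits on the causal path from drug to outcome. Conditioning on a mediator would strip out part of the effect we want; the pooled comparison gives the total causal effect.
The causal difference is the pooled difference: 0.497 − 0.357 = +0.140.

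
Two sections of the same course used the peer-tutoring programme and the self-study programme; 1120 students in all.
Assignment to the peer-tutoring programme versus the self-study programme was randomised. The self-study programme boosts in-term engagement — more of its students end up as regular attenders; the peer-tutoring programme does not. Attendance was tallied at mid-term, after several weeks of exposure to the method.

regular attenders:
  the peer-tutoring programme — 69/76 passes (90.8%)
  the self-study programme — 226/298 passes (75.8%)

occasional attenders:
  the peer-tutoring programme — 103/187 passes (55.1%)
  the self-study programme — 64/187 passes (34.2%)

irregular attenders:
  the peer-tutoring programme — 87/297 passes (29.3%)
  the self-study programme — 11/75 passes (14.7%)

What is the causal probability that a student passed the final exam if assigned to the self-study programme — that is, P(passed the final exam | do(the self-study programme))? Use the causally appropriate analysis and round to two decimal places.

0.54

Stratifying would compare teaching methods among students the teaching methods themselves sorted into mid-term attendance groups — a form of selection on an intermediate. The unconditioned pooled rates give the total causal effect.
So P(outcome | do(the self-study programme)) is just the pooled rate for the self-study programme: 301/560 = 0.537.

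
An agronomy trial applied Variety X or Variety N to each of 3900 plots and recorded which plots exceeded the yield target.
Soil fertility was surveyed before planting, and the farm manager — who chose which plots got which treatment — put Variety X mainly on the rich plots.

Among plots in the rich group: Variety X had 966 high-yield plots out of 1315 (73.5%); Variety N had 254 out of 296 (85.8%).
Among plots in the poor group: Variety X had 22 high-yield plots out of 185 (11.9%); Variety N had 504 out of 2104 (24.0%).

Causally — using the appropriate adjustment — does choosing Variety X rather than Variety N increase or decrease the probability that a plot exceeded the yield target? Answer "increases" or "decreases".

decreases

Within every soil fertility level Variety N has the higher rate, yet pooled Variety X does — Simpson's reversal.
Soil fertility satisfies the back-door criterion: it is not a descendant of the variety, and it blocks the spurious path from variety to outcome. Adjusting for it (i.e., using the within-soil fertility rates) gives the causal effect.
Within each level — rich: 73.5% vs 85.8%; poor: 11.9% vs 24.0% — Variety N is higher every time.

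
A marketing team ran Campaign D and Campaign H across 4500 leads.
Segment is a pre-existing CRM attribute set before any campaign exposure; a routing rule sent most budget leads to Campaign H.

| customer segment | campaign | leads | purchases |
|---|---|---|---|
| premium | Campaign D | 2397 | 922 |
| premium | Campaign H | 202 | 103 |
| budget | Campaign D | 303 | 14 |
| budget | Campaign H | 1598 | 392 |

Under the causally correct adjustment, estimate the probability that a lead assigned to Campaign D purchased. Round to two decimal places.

The customer segment-specific comparison favours Campaign H throughout, but the pooled figures favour Campaign D. The question is whether to condition on customer segment.
Customer segment satisfies the back-door criterion: it is not a descendant of the campaign, and it blocks the spurious path from campaign to outcome. Adjusting for it (i.e., using the within-customer segment rates) gives the causal effect.
Standardising Campaign D to the population customer segment mix: 0.578·922/2397 + 0.422·14/303 = 0.242.

0.24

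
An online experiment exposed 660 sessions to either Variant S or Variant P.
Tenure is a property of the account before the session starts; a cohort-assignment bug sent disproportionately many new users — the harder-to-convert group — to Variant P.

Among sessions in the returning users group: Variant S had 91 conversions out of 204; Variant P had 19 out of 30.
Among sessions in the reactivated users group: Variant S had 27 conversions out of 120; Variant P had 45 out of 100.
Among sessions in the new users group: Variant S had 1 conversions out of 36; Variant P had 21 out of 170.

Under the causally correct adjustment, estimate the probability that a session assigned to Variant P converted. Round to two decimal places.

0.41

User tenure differs across variants for reasons unrelated to any effect of the variant itself, and it separately predicts the outcome — a classic confounder. We must compare within user tenure levels.
Standardising Variant P to the population user tenure mix: 0.355·19/30 + 0.333·45/100 + 0.312·21/170 = 0.413.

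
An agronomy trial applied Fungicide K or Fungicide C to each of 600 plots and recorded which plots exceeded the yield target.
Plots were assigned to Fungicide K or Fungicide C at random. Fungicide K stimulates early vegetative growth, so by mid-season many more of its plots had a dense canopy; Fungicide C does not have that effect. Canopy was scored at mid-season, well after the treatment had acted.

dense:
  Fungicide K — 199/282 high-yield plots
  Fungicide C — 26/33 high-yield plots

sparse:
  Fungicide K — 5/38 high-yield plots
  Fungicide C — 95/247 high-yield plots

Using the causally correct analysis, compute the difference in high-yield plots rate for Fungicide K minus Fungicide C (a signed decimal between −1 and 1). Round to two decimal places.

The mid-season canopy-specific comparison favours Fungicide C throughout, but the pooled figures favour Fungicide K. The question is whether to condition on mid-season canopy.
Stratifying would compare fungicides among plots the fungicides themselves sorted into mid-season canopy groups — a form of selection on an intermediate. The unconditioned pooled rates give the total causal effect.
The causal difference is the pooled difference: 0.637 − 0.432 = +0.205.

+0.21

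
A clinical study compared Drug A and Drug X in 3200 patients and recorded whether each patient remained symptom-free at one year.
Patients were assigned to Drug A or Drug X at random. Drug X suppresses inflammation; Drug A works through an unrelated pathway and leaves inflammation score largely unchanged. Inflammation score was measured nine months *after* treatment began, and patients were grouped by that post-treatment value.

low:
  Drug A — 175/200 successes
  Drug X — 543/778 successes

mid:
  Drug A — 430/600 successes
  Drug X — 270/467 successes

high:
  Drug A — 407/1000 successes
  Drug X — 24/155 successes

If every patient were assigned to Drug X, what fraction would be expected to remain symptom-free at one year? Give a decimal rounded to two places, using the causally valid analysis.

0.60

Inflammation score here is a post-treatment variable shaped by the drug; conditioning on it would introduce bias rather than remove it. The overall comparison is the causal one.
So P(outcome | do(Drug X)) is just the pooled rate for Drug X: 837/1400 = 0.598.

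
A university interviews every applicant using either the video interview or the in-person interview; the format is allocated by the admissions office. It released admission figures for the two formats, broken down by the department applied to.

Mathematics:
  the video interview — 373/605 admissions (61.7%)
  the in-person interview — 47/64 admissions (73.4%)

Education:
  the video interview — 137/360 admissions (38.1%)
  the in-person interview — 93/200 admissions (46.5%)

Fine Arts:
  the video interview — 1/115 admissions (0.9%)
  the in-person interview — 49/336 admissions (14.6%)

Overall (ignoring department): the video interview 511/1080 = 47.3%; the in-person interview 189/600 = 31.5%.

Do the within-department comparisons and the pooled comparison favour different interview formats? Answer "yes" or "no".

Within each department level (Mathematics 61.7% vs 73.4%; Education 38.1% vs 46.5%; Fine Arts 0.9% vs 14.6%), the in-person interview has the higher rate every time. Pooled: 47.3% vs 31.5% — the video interview has the higher rate overall. The two comparisons disagree.

yes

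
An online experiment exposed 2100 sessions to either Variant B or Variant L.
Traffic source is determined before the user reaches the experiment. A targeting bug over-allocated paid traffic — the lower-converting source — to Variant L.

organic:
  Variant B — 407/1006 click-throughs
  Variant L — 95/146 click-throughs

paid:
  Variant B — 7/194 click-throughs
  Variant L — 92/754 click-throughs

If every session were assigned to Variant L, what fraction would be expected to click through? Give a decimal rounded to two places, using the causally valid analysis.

0.41

Variant L is higher inside every traffic source stratum but Variant B is higher in aggregate. Whether to stratify depends on how traffic source relates to the variant.
Traffic source differs across variants for reasons unrelated to any effect of the variant itself, and it separately predicts the outcome — a classic confounder. We must compare within traffic source levels.
Standardising Variant L to the population traffic source mix: 0.549·95/146 + 0.451·92/754 = 0.412.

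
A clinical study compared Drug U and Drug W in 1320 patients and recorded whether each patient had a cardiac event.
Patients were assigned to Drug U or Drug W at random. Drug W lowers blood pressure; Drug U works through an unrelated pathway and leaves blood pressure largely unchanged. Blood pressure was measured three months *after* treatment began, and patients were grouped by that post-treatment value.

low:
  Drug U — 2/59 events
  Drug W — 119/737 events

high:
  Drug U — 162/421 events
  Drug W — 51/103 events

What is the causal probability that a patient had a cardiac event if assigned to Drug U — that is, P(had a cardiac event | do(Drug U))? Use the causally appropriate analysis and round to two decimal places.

The distribution of blood pressure is itself part of what the drug does — it is an intermediate outcome. Holding it fixed would remove that part of the effect; the total effect is the pooled difference.
So P(outcome | do(Drug U)) is just the pooled rate for Drug U: 164/480 = 0.342.

0.34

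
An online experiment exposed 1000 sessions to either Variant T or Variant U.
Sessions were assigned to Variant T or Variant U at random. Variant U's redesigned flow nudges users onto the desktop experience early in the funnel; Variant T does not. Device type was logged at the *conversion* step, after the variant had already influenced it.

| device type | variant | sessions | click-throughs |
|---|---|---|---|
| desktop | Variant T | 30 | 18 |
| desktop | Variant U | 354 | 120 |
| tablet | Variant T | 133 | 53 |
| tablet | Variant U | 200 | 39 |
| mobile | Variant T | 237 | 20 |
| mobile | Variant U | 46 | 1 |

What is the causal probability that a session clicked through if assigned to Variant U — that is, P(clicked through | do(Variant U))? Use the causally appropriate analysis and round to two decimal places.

0.27

Device type lies on the pathway variant → device type → outcome, so adjusting for it blocks the indirect effect. For the total causal effect of variant, use the unadjusted pooled rates.
So P(outcome | do(Variant U)) is just the pooled rate for Variant U: 160/600 = 0.267.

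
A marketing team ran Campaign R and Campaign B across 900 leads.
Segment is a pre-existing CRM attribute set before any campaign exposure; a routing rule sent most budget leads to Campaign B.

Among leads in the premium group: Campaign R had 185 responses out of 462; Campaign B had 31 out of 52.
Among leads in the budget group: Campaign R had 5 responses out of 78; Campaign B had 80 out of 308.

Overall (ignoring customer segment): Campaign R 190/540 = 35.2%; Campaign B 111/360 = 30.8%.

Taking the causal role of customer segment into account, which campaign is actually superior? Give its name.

Campaign B

Campaign B is higher inside every customer segment stratum but Campaign R is higher in aggregate. Whether to stratify depends on how customer segment relates to the campaign.
Customer segment satisfies the back-door criterion: it is not a descendant of the campaign, and it blocks the spurious path from campaign to outcome. Adjusting for it (i.e., using the within-customer segment rates) gives the causal effect.
Within each level — premium: 40.0% vs 59.6%; budget: 6.4% vs 26.0% — Campaign B is higher every time.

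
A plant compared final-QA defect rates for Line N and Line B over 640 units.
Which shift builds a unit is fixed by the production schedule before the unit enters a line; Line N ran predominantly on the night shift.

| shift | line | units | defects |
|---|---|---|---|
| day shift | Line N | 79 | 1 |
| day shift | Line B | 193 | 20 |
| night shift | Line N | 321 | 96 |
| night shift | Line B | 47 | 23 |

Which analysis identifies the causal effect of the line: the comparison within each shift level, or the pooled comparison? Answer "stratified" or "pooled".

stratified

The shift-specific comparison favours Line N throughout, but the pooled figures favour Line B. The question is whether to condition on shift.
The imbalance in shift arose from how units were allocated, not from anything the line did; and shift independently affects the outcome. The pooled gap is confounded — condition on shift.
Within each level — day shift: 1.3% vs 10.4%; night shift: 29.9% vs 48.9% — Line N is lower every time.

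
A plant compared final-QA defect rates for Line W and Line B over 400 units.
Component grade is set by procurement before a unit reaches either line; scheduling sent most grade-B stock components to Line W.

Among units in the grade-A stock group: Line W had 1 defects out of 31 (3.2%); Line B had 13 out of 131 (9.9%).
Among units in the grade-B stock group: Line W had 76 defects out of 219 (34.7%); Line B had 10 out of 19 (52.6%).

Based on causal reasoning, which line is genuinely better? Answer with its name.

Here component grade is a common cause — it drives both which line a case falls under and the outcome. The crude comparison mixes populations; the stratum-specific rates are the causally relevant ones.
Within each level — grade-A stock: 3.2% vs 9.9%; grade-B stock: 34.7% vs 52.6% — Line W is lower every time.

Line W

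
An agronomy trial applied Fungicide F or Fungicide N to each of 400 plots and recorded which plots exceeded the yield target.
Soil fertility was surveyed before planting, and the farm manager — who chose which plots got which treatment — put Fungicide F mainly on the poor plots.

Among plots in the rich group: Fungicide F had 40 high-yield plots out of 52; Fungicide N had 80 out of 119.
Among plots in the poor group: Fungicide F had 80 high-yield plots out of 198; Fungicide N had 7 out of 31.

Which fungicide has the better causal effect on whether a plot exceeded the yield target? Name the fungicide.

Fungicide F

Nothing the fungicide does changes soil fertility; the imbalance is an allocation artefact. With soil fertility also predicting the outcome, the pooled figure is confounded, and the within-stratum comparison is the causal one.
Within each level — rich: 76.9% vs 67.2%; poor: 40.4% vs 22.6% — Fungicide F is higher every time.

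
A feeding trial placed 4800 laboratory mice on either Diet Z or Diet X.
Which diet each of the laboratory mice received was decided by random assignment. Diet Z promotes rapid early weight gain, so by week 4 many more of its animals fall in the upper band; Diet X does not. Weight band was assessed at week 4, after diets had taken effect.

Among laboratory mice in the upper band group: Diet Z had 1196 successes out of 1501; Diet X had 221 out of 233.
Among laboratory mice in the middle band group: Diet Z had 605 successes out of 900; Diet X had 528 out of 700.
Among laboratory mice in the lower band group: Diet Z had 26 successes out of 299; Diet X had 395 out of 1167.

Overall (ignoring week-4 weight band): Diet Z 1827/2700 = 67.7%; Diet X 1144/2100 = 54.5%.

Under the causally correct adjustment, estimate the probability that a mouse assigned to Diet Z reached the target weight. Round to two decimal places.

0.68

Week-4 weight band is recorded after the diet and is itself shifted by it — it sits on the causal path from diet to outcome. Conditioning on a mediator would strip out part of the effect we want; the pooled comparison gives the total causal effect.
So P(outcome | do(Diet Z)) is just the pooled rate for Diet Z: 1827/2700 = 0.677.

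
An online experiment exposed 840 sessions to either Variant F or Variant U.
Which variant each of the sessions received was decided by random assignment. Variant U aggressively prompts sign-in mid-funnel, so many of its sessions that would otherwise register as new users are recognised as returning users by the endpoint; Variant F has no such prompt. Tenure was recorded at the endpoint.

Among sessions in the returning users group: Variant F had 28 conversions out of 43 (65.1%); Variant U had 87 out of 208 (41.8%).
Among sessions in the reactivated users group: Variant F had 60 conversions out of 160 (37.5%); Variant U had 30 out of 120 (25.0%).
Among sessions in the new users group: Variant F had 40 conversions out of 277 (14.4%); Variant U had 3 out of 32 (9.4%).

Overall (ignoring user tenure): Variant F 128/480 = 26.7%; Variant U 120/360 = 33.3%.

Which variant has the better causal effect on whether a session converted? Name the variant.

Variant U

User tenure is recorded after the variant and is itself shifted by it — it sits on the causal path from variant to outcome. Conditioning on a mediator would strip out part of the effect we want; the pooled comparison gives the total causal effect.
Pooled: Variant F 26.7% vs Variant U 33.3%; Variant U is higher overall.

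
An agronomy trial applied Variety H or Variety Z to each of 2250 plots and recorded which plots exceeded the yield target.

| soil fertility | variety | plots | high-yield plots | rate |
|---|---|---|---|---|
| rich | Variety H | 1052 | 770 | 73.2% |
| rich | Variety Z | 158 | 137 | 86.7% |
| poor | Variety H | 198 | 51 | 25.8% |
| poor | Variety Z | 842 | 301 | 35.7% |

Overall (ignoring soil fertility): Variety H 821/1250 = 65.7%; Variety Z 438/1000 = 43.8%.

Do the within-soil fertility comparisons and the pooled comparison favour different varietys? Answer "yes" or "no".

yes

Within each soil fertility level (rich 73.2% vs 86.7%; poor 25.8% vs 35.7%), Variety Z has the higher rate every time. Pooled: 65.7% vs 43.8% — Variety H has the higher rate overall. The two comparisons disagree.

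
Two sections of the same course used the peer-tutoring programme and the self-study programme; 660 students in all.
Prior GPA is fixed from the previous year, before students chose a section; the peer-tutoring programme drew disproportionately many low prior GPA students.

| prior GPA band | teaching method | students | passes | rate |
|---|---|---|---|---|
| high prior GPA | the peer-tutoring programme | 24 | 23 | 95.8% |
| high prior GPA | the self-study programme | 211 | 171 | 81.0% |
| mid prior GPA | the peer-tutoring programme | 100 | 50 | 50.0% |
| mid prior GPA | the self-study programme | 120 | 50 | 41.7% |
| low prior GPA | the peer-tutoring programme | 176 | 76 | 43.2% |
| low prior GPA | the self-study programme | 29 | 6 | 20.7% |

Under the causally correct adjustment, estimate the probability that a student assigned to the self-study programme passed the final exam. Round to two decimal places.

the peer-tutoring programme is higher inside every prior GPA band stratum but the self-study programme is higher in aggregate. Whether to stratify depends on how prior GPA band relates to the teaching method.
Prior GPA band differs across teaching methods for reasons unrelated to any effect of the teaching method itself, and it separately predicts the outcome — a classic confounder. We must compare within prior GPA band levels.
Standardising the self-study programme to the population prior GPA band mix: 0.356·171/211 + 0.333·50/120 + 0.311·6/29 = 0.492.

0.49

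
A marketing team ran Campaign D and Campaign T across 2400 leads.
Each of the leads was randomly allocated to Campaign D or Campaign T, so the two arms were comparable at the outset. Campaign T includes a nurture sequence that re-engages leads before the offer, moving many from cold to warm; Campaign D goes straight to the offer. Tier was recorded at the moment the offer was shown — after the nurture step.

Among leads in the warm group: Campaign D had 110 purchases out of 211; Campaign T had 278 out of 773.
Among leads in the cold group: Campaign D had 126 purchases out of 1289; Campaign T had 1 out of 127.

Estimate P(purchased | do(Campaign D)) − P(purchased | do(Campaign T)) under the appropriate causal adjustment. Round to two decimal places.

-0.15

Engagement tier is recorded after the campaign and is itself shifted by it — it sits on the causal path from campaign to outcome. Conditioning on a mediator would strip out part of the effect we want; the pooled comparison gives the total causal effect.
The causal difference is the pooled difference: 0.157 − 0.310 = -0.153.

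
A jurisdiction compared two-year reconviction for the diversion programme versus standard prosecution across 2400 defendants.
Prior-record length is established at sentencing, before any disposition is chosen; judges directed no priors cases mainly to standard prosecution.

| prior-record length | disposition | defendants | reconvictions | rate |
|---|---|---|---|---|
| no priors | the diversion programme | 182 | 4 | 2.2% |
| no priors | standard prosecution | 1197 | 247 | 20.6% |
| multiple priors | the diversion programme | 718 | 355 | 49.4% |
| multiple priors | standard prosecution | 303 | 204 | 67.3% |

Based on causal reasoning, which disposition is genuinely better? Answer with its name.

the diversion programme

The prior-record length-specific comparison favours the diversion programme throughout, but the pooled figures favour standard prosecution. The question is whether to condition on prior-record length.
Nothing the disposition does changes prior-record length; the imbalance is an allocation artefact. With prior-record length also predicting the outcome, the pooled figure is confounded, and the within-stratum comparison is the causal one.
Within each level — no priors: 2.2% vs 20.6%; multiple priors: 49.4% vs 67.3% — the diversion programme is lower every time.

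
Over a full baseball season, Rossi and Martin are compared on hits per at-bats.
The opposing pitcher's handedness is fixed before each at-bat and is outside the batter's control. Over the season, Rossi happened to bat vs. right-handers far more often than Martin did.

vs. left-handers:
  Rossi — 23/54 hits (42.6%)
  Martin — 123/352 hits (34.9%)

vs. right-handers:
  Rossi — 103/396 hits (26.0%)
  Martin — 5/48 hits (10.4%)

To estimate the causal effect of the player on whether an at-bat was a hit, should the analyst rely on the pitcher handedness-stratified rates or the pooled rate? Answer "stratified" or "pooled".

stratified

The pitcher handedness-specific comparison favours Rossi throughout, but the pooled figures favour Martin. The question is whether to condition on pitcher handedness.
Pitcher handedness is set before the player has any effect — it is not caused by the player — and it independently drives the outcome. That makes it a confounder, so the causal comparison is within pitcher handedness levels.
Within each level — vs. left-handers: 42.6% vs 34.9%; vs. right-handers: 26.0% vs 10.4% — Rossi is higher every time.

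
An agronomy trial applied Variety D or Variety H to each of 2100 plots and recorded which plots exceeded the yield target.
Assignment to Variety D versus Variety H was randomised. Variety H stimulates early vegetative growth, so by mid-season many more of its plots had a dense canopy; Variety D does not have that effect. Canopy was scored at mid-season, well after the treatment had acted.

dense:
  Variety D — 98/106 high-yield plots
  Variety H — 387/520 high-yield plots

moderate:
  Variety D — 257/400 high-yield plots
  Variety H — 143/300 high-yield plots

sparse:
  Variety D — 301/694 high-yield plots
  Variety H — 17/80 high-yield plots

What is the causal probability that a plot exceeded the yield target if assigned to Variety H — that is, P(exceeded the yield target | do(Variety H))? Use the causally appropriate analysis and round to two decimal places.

0.61

The stratified and pooled comparisons disagree (Variety D wins within each mid-season canopy; Variety H wins overall), so the answer turns on the causal role of mid-season canopy.
The distribution of mid-season canopy is itself part of what the variety does — it is an intermediate outcome. Holding it fixed would remove that part of the effect; the total effect is the pooled difference.
So P(outcome | do(Variety H)) is just the pooled rate for Variety H: 547/900 = 0.608.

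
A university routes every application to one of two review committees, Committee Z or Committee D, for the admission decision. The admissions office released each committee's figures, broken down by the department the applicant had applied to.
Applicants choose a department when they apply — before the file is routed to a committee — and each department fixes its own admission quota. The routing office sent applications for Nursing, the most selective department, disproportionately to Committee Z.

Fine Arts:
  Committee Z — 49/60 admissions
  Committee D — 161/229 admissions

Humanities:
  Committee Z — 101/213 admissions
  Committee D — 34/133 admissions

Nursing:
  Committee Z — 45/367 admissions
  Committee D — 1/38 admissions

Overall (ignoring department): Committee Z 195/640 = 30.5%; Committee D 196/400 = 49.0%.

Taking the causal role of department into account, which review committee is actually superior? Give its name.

The stratified and pooled comparisons disagree (Committee Z wins within each department; Committee D wins overall), so the answer turns on the causal role of department.
Department differs across review committees for reasons unrelated to any effect of the review committee itself, and it separately predicts the outcome — a classic confounder. We must compare within department levels.
Within each level — Fine Arts: 81.7% vs 70.3%; Humanities: 47.4% vs 25.6%; Nursing: 12.3% vs 2.6% — Committee Z is higher every time.

Committee Z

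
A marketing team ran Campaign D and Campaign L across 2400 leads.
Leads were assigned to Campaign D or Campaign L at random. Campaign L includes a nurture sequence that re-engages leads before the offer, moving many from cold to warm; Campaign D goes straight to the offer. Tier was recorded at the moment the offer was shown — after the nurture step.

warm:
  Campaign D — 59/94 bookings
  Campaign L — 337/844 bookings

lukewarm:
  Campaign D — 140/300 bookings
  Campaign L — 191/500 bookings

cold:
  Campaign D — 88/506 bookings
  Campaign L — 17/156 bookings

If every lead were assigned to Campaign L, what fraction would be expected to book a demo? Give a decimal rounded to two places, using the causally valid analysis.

0.36

The engagement tier-specific comparison favours Campaign D throughout, but the pooled figures favour Campaign L. The question is whether to condition on engagement tier.
Engagement tier is downstream of the campaign. One should not condition on a consequence of treatment, so the overall rates are the right comparison.
So P(outcome | do(Campaign L)) is just the pooled rate for Campaign L: 545/1500 = 0.363.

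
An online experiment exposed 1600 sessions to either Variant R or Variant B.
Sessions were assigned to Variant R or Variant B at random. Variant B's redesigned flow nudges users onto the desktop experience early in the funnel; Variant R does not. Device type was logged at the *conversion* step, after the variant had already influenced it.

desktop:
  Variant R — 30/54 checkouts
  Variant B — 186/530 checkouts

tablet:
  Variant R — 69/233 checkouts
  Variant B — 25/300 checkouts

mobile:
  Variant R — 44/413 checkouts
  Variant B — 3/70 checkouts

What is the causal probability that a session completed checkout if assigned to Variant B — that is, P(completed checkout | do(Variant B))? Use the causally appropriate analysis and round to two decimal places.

Device type here is a post-treatment variable shaped by the variant; conditioning on it would introduce bias rather than remove it. The overall comparison is the causal one.
So P(outcome | do(Variant B)) is just the pooled rate for Variant B: 214/900 = 0.238.

0.24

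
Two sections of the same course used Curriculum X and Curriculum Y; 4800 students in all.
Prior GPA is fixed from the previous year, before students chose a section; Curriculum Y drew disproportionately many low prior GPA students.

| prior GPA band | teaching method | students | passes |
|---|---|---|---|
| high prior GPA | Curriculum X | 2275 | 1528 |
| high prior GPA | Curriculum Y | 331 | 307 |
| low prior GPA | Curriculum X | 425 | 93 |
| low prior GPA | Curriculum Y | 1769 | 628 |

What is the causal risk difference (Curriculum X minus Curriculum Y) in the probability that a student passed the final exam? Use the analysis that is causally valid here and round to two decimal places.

Prior GPA band satisfies the back-door criterion: it is not a descendant of the teaching method, and it blocks the spurious path from teaching method to outcome. Adjusting for it (i.e., using the within-prior GPA band rates) gives the causal effect.
Adjusting over the population distribution of prior GPA band: 0.543·(0.672−0.927) + 0.457·(0.219−0.355) = -0.201.

-0.20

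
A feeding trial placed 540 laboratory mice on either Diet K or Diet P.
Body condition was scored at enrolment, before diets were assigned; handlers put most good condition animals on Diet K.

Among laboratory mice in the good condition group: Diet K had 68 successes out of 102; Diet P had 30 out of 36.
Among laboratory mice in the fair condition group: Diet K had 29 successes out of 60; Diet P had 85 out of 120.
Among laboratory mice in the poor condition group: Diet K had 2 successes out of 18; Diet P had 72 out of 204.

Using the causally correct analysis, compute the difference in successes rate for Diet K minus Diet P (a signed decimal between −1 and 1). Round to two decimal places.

Diet P is higher inside every starting body condition stratum but Diet K is higher in aggregate. Whether to stratify depends on how starting body condition relates to the diet.
Starting body condition differs across diets for reasons unrelated to any effect of the diet itself, and it separately predicts the outcome — a classic confounder. We must compare within starting body condition levels.
Adjusting over the population distribution of starting body condition: 0.256·(0.667−0.833) + 0.333·(0.483−0.708) + 0.411·(0.111−0.353) = -0.217.

-0.22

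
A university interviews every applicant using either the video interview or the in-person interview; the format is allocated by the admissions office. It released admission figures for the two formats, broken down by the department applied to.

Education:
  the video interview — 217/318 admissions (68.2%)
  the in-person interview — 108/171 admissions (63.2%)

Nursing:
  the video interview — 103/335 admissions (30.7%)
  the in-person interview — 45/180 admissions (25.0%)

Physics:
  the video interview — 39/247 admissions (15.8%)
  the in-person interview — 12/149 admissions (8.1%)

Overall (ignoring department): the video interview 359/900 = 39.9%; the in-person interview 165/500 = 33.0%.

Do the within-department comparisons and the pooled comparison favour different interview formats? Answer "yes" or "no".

Within each department level (Education 68.2% vs 63.2%; Nursing 30.7% vs 25.0%; Physics 15.8% vs 8.1%), the video interview has the higher rate every time. Pooled: 39.9% vs 33.0% — the video interview has the higher rate overall. They agree.

no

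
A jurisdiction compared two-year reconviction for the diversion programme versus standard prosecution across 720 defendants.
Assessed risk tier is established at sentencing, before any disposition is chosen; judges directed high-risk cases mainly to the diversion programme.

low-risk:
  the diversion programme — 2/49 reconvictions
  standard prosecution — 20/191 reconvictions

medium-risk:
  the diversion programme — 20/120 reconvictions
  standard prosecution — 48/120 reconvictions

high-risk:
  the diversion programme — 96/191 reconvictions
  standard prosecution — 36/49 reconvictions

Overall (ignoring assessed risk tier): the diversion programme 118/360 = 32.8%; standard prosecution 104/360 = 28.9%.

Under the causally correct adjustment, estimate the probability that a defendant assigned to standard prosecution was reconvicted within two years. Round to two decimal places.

Nothing the disposition does changes assessed risk tier; the imbalance is an allocation artefact. With assessed risk tier also predicting the outcome, the pooled figure is confounded, and the within-stratum comparison is the causal one.
Standardising standard prosecution to the population assessed risk tier mix: 0.333·20/191 + 0.333·48/120 + 0.333·36/49 = 0.413.

0.41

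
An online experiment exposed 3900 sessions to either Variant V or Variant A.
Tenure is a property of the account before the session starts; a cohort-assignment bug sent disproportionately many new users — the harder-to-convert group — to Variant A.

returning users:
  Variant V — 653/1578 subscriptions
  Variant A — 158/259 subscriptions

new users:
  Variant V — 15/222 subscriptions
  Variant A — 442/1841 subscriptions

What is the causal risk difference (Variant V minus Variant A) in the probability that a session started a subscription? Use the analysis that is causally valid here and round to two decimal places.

-0.18

Here user tenure is a common cause — it drives both which variant a case falls under and the outcome. The crude comparison mixes populations; the stratum-specific rates are the causally relevant ones.
Adjusting over the population distribution of user tenure: 0.471·(0.414−0.610) + 0.529·(0.068−0.240) = -0.184.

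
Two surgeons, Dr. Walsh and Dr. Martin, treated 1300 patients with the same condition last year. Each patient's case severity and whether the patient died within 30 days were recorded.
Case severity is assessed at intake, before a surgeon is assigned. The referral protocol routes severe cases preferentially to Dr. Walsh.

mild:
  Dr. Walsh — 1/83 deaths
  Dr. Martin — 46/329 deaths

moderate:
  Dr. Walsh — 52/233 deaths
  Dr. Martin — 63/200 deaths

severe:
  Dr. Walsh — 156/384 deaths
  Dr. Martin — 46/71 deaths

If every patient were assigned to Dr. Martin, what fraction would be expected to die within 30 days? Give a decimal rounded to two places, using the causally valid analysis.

0.38

Case severity differs across surgeons for reasons unrelated to any effect of the surgeon itself, and it separately predicts the outcome — a classic confounder. We must compare within case severity levels.
Standardising Dr. Martin to the population case severity mix: 0.317·46/329 + 0.333·63/200 + 0.350·46/71 = 0.376.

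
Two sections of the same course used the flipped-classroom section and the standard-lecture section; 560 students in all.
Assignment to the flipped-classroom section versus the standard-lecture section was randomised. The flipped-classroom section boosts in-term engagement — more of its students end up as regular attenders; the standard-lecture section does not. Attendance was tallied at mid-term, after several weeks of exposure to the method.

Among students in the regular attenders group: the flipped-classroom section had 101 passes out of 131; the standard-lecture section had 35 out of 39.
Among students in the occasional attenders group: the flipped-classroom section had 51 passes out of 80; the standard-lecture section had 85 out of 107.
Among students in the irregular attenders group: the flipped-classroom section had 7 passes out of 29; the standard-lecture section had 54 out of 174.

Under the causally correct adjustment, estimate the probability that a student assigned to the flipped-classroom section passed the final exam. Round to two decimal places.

0.66

The distribution of mid-term attendance is itself part of what the teaching method does — it is an intermediate outcome. Holding it fixed would remove that part of the effect; the total effect is the pooled difference.
So P(outcome | do(the flipped-classroom section)) is just the pooled rate for the flipped-classroom section: 159/240 = 0.662.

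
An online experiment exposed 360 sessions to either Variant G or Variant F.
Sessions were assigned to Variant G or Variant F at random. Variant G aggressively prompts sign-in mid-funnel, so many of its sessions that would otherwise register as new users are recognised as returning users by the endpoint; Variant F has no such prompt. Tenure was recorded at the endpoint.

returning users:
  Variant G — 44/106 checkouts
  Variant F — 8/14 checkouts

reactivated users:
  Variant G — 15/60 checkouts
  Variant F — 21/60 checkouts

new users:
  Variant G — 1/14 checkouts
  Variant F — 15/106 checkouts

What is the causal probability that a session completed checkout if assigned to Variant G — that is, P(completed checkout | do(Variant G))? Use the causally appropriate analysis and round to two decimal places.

User tenure is downstream of the variant. One should not condition on a consequence of treatment, so the overall rates are the right comparison.
So P(outcome | do(Variant G)) is just the pooled rate for Variant G: 60/180 = 0.333.

0.33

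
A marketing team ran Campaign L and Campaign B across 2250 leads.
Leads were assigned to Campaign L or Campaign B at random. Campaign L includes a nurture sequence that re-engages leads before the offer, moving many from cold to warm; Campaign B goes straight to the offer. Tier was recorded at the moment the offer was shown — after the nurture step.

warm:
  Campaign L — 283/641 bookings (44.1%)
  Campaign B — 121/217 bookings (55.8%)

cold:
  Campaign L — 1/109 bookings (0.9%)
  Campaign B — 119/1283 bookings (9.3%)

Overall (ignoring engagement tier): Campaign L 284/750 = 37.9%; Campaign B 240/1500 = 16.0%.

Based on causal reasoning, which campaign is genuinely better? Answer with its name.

Campaign L

Engagement tier here is a post-treatment variable shaped by the campaign; conditioning on it would introduce bias rather than remove it. The overall comparison is the causal one.
Pooled: Campaign L 37.9% vs Campaign B 16.0%; Campaign L is higher overall.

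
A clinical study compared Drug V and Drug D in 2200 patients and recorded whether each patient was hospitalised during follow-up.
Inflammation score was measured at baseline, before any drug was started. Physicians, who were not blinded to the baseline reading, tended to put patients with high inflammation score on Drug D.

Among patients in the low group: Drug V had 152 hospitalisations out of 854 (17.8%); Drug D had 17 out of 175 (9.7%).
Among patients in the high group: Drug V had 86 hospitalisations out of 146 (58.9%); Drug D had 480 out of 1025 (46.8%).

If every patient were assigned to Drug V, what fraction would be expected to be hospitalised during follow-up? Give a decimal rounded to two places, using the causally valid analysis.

Drug D is lower inside every inflammation score stratum but Drug V is lower in aggregate. Whether to stratify depends on how inflammation score relates to the drug.
Inflammation score differs across drugs for reasons unrelated to any effect of the drug itself, and it separately predicts the outcome — a classic confounder. We must compare within inflammation score levels.
Standardising Drug V to the population inflammation score mix: 0.468·152/854 + 0.532·86/146 = 0.397.

0.40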